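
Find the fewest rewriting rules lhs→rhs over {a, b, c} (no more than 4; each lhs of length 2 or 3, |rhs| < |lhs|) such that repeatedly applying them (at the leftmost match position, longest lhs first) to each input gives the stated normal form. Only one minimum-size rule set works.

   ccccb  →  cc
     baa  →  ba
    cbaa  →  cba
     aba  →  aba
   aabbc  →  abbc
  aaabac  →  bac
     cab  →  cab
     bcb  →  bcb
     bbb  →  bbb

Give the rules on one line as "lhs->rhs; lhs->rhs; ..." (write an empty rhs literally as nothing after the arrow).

aa->a; aaa->; ccb->

  | ccccb => cc
  | baa => ba
  | cbaa => cba
  | aba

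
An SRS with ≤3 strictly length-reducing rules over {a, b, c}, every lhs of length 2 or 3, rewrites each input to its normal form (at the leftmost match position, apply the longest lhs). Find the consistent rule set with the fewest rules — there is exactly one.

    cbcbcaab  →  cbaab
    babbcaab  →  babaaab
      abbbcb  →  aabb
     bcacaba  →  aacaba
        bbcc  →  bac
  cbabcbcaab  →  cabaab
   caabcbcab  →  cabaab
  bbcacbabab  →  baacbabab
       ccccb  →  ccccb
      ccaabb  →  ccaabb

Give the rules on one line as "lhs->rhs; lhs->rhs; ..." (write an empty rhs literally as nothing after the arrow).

abc->b; bba->ab; bc->a

  | cbcbcaab => cabcaab => cbaab
  | babbcaab => babaaab
  | abbbcb => abbab => aabb
  | bcacaba => aacaba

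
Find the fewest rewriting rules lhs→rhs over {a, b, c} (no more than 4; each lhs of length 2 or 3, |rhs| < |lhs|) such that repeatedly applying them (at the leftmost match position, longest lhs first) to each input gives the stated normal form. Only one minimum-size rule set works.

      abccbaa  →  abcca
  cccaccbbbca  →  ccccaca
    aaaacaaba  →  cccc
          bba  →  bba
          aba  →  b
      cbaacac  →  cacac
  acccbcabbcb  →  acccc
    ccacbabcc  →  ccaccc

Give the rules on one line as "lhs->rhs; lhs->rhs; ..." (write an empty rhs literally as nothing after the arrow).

aa->c; aba->b; cab->ac; cb->a

  | abccbaa => abcaaa => abcca
  | cccaccbbbca => cccacabbca => cccaacbca => cccccbca => ccccaca
  | aaaacaaba => caacaaba => cccaaba => ccccba => cccaa => cccc
  | bba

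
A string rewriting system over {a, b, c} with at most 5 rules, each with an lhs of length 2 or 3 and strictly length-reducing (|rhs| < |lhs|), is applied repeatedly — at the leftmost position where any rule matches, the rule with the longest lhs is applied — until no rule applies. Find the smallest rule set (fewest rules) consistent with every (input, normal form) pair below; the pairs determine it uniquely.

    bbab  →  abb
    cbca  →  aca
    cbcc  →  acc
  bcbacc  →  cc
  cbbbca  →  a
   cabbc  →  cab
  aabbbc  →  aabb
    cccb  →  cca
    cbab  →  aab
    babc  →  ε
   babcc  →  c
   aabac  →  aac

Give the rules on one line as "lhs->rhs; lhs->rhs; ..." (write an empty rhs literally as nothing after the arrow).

  | bbab => abb
  | cbca => aca
  | cbcc => acc
  | bcbacc => bacc => cc

ba->; bba->ab; bc->; cb->a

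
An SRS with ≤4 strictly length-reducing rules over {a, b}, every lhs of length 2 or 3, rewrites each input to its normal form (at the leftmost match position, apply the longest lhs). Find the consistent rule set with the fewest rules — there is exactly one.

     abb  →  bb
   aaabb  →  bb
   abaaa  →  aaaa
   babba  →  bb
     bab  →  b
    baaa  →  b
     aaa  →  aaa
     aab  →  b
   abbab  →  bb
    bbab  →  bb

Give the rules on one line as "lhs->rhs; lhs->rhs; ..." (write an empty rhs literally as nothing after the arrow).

  | abb => bb
  | aaabb => aabb => abb => bb
  | abaaa => aaaa
  | babba => bba => bb

ab->b; aba->aa; ba->b; bab->b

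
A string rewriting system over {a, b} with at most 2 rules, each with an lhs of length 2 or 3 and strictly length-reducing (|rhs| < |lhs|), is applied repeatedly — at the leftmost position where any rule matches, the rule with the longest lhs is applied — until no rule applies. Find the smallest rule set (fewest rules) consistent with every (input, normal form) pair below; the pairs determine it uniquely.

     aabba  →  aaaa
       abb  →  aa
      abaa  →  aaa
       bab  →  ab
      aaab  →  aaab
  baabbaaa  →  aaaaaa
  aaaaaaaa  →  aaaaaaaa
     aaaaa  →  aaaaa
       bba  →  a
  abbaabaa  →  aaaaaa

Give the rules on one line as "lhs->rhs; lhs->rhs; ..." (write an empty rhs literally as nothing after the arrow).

abb->aa; ba->a

  | aabba => aaaa
  | abb => aa
  | abaa => aaa
  | bab => ab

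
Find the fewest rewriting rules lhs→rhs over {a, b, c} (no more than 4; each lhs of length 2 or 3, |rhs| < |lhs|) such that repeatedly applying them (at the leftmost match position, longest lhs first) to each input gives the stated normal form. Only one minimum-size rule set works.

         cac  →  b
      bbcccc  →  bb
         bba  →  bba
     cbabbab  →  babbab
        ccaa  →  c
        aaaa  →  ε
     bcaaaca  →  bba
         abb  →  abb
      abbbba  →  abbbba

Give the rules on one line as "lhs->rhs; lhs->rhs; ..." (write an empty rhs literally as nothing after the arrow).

aa->c; ac->b; cb->b; cc->

  | cac => cb => b
  | bbcccc => bbcc => bb
  | bba
  | cbabbab => babbab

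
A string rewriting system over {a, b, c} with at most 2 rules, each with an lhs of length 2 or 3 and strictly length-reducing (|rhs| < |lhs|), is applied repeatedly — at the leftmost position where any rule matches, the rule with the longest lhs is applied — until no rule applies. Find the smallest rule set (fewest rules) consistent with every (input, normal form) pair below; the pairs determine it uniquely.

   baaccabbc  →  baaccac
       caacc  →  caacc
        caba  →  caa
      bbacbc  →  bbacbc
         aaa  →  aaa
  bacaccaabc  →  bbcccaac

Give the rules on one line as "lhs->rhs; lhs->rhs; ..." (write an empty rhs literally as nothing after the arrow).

  | baaccabbc => baaccabc => baaccac
  | caacc
  | caba => caa
  | bbacbc

ab->a; aca->bc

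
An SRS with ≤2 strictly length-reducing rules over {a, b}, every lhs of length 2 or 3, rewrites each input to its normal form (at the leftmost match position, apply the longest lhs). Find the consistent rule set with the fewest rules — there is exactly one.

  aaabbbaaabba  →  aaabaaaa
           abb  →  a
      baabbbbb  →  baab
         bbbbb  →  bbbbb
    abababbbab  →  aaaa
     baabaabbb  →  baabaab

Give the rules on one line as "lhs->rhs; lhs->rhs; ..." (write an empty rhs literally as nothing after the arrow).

  | aaabbbaaabba => aaabaaabba => aaabaaaa
  | abb => a
  | baabbbbb => baabbb => baab
  | bbbbb

abb->a; bab->a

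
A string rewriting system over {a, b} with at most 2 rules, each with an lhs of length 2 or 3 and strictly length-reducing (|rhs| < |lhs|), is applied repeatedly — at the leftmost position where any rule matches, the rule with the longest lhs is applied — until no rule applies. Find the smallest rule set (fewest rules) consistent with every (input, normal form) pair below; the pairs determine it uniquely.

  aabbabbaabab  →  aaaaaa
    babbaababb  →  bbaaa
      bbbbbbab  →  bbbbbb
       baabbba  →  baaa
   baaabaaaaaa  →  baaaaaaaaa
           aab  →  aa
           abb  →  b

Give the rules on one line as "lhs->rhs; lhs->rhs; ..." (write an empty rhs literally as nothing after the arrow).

aab->aa; ab->

  | aabbabbaabab => aababbaabab => aaabbaabab => aaabaabab => aaaaabab => aaaaaab => aaaaaa
  | babbaababb => bbaababb => bbaaabb => bbaaab => bbaaa
  | bbbbbbab => bbbbbb
  | baabbba => baabba => baaba => baaa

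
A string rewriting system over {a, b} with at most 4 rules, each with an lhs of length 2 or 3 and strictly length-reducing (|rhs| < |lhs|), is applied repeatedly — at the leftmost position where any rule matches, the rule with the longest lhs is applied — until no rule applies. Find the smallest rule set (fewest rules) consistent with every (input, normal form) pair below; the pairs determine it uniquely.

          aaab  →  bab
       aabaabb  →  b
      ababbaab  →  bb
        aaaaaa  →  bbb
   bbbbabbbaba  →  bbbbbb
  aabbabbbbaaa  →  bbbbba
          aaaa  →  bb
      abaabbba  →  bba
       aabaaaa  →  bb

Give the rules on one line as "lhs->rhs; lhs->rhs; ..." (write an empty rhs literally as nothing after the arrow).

aa->b; aab->; aba->; abb->b

  | aaab => bab
  | aabaabb => aabb => b
  | ababbaab => bbaab => bb
  | aaaaaa => baaaa => bbaa => bbb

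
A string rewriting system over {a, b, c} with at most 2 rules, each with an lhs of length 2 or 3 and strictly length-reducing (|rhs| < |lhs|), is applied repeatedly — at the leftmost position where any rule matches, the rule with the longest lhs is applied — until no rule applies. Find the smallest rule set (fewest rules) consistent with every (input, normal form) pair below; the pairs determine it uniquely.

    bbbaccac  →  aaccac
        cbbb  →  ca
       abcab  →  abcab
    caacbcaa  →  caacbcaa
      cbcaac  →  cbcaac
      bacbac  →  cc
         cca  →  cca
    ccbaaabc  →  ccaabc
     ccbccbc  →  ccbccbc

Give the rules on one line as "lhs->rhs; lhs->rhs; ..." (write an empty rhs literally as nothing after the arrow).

  | bbbaccac => aaccac
  | cbbb => ca
  | abcab
  | caacbcaa

ba->; bbb->a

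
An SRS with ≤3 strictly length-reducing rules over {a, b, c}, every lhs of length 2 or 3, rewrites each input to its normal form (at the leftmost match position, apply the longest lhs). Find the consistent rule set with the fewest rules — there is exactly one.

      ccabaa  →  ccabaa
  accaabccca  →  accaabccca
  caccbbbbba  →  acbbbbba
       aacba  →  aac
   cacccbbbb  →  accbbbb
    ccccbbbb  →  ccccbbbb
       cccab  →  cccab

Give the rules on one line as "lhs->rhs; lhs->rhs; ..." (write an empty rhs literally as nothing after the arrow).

  | ccabaa
  | accaabccca
  | caccbbbbba => acbbbbba
  | aacba => aac

cac->a; cba->c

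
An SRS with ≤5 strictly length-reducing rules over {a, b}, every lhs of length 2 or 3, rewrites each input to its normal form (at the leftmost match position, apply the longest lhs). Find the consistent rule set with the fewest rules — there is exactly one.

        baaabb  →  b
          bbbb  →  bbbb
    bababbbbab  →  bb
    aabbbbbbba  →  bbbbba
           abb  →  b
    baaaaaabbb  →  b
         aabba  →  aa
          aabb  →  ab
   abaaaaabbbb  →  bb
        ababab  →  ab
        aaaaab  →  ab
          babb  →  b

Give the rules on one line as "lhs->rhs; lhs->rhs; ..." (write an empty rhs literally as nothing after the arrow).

  | baaabb => babb => b
  | bbbb
  | bababbbbab => abbbbab => bbbab => bb
  | aabbbbbbba => abbbbbba => bbbbba

aaa->a; aba->aa; abb->b; bab->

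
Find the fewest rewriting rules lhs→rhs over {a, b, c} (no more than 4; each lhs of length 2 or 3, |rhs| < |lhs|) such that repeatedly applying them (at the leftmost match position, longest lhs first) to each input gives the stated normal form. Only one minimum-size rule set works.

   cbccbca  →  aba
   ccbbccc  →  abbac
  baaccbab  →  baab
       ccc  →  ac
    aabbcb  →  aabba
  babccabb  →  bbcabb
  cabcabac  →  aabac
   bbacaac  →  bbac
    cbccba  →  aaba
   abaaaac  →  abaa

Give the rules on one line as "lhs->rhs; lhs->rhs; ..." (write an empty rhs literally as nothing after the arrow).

  | cbccbca => accbca => aabca => aba
  | ccbbccc => abbccc => abbac
  | baaccbab => bcbab => baab
  | ccc => ac

aac->; abc->b; cb->a; cc->a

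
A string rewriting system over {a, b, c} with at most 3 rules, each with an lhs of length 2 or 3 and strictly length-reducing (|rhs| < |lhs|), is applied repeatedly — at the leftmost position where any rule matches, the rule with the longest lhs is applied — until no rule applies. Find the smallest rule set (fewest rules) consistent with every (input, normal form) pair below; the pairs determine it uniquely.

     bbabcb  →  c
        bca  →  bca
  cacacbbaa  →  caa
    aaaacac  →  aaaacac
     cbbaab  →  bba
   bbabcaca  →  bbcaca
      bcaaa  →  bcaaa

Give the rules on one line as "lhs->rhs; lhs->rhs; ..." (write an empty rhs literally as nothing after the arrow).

ab->; bbb->c; cb->b

  | bbabcb => bbcb => bbb => c
  | bca
  | cacacbbaa => cacabbaa => cacbaa => cabaa => caa
  | aaaacac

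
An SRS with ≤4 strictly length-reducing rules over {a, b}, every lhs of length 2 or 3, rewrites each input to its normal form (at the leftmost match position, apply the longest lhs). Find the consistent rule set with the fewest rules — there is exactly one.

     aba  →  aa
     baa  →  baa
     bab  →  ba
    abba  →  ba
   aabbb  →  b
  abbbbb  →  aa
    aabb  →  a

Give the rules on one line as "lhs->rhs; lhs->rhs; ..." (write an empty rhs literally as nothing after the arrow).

ab->a; abb->b; bbb->aa

  | aba => aa
  | baa
  | bab => ba
  | abba => ba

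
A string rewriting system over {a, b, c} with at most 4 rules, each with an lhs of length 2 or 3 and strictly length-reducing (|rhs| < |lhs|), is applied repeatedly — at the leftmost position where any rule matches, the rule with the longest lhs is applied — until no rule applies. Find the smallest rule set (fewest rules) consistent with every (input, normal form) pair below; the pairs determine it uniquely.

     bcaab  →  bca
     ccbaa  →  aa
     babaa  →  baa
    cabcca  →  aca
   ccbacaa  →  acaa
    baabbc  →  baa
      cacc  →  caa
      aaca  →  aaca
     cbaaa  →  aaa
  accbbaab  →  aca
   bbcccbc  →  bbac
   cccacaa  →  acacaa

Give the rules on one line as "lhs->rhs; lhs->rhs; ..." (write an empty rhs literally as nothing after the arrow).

ab->; abb->c; cb->; cc->a

  | bcaab => bca
  | ccbaa => abaa => aa
  | babaa => baa
  | cabcca => ccca => aca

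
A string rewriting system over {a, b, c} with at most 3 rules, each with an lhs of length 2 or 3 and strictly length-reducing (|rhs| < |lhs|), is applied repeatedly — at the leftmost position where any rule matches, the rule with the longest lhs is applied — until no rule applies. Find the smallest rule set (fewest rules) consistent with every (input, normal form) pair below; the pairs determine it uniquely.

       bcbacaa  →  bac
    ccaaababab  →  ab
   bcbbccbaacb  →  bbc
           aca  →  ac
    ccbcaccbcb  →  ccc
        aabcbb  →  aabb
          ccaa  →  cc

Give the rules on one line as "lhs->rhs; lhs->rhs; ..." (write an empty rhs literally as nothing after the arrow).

ca->c; cb->

  | bcbacaa => bacaa => baca => bac
  | ccaaababab => ccaababab => ccababab => ccbabab => cabab => cbab => ab
  | bcbbccbaacb => bbccbaacb => bbcaacb => bbcacb => bbccb => bbc
  | aca => ac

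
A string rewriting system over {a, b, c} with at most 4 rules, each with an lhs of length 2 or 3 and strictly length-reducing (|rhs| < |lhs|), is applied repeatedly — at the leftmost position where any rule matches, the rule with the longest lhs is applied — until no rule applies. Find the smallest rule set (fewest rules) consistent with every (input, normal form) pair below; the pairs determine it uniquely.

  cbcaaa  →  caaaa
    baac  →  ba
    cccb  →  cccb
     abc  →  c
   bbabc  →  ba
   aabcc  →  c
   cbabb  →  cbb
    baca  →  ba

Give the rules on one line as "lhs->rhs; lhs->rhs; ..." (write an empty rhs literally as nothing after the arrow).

ab->; ac->; bc->a

  | cbcaaa => caaaa
  | baac => ba
  | cccb
  | abc => c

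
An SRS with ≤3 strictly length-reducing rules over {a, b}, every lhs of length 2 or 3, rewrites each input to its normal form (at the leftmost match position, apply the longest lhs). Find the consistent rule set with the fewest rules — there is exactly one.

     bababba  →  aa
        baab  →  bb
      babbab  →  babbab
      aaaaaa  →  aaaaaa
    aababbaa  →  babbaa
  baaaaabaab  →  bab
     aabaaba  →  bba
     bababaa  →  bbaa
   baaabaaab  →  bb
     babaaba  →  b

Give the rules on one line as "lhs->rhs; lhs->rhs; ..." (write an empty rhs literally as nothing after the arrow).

  | bababba => bbba => aa
  | baab => bb
  | babbab
  | aaaaaa

aab->b; aba->; bbb->a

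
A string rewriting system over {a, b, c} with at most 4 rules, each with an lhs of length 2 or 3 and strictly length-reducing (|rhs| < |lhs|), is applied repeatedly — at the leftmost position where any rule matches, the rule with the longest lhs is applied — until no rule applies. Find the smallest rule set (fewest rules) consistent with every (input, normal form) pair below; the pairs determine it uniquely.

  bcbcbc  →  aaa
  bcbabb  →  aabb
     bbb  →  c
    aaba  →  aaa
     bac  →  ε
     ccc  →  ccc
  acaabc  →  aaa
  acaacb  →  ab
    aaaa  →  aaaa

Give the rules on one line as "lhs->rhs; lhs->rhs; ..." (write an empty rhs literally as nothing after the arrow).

ac->; ba->a; bbb->c; bc->a

  | bcbcbc => abcbc => aabc => aaa
  | bcbabb => ababb => aabb
  | bbb => c
  | aaba => aaa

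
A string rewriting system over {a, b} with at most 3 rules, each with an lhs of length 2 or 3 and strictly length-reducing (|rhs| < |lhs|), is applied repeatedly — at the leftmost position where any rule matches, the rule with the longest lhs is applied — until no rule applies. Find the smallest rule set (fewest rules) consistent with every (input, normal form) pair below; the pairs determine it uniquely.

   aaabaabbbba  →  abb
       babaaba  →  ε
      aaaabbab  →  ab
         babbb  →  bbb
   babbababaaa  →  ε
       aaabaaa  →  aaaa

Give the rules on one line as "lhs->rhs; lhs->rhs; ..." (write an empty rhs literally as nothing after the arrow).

  | aaabaabbbba => aaabbbba => abbba => abb
  | babaaba => baaba => ba => ε
  | aaaabbab => aabab => ab
  | babbb => bbb

aab->; ba->; baa->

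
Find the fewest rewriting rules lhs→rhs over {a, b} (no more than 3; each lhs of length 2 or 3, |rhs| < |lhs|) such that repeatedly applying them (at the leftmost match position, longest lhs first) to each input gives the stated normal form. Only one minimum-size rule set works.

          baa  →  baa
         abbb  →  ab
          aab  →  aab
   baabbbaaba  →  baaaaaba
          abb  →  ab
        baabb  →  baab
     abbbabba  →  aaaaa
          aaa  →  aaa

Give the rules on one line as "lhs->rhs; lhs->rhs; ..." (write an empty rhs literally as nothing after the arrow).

  | baa
  | abbb => abb => ab
  | aab
  | baabbbaaba => baabbaaba => baaaaaba

bb->b; bba->aa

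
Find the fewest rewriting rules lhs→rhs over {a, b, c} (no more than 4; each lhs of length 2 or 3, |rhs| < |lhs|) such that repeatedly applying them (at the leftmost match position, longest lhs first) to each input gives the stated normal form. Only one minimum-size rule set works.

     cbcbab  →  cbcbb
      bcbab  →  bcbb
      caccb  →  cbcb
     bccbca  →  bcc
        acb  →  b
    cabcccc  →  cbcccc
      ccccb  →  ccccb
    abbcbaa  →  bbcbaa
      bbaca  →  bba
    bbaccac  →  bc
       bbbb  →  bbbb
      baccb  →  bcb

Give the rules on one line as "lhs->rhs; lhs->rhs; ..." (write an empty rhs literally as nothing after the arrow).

ab->b; ac->; bca->; cac->cb

  | cbcbab => cbcbb
  | bcbab => bcbb
  | caccb => cbcb
  | bccbca => bcc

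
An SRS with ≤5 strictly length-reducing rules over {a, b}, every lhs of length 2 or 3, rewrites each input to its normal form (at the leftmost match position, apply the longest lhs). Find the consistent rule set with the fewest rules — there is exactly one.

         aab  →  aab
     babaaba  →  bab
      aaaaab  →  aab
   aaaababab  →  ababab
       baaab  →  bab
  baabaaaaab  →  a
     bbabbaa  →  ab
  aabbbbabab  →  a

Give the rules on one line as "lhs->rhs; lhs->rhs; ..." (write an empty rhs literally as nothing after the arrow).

  | aab
  | babaaba => babba => bab
  | aaaaab => aab
  | aaaababab => ababab

aaa->; baa->b; bb->a; bba->b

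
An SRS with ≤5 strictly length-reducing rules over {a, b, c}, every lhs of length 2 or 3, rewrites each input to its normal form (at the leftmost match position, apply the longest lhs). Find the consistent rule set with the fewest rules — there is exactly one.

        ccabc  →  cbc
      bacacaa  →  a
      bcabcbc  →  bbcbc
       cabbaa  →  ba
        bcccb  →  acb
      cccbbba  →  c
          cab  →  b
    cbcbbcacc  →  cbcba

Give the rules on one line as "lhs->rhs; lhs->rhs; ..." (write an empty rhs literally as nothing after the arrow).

baa->a; bbb->a; bcc->a; ca->

  | ccabc => cbc
  | bacacaa => bacaa => baa => a
  | bcabcbc => bbcbc
  | cabbaa => bbaa => ba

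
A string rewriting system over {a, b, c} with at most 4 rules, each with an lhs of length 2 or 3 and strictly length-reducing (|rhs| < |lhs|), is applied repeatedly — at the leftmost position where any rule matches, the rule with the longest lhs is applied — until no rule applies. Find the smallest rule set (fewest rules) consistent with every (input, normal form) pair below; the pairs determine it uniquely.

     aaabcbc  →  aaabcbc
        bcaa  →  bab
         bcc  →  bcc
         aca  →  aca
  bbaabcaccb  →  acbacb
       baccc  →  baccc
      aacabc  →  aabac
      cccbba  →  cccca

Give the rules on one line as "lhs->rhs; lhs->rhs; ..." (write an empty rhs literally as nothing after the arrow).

  | aaabcbc
  | bcaa => bab
  | bcc
  | aca

bb->c; caa->ab; cab->ba; cac->ba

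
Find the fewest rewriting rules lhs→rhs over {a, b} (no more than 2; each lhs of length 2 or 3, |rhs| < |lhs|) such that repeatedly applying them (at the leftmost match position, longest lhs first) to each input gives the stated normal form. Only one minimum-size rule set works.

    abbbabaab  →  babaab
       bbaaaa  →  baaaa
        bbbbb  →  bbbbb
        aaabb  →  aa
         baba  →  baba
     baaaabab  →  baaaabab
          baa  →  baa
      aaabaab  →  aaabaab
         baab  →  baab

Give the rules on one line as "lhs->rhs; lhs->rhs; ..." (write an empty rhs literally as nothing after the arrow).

  | abbbabaab => babaab
  | bbaaaa => baaaa
  | bbbbb
  | aaabb => aa

abb->; bba->ba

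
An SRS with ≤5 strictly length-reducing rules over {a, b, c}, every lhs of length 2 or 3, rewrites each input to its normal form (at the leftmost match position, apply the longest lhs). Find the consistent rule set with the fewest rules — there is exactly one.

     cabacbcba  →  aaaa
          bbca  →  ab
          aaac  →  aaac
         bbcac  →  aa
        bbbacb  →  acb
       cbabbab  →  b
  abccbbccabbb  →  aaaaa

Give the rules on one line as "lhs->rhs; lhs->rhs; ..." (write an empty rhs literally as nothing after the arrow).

  | cabacbcba => bbacbcba => aacbcba => aacaba => aabba => aaaa
  | bbca => aca => ab
  | aaac
  | bbcac => acac => abc => aa

ba->; bb->a; bc->a; ca->b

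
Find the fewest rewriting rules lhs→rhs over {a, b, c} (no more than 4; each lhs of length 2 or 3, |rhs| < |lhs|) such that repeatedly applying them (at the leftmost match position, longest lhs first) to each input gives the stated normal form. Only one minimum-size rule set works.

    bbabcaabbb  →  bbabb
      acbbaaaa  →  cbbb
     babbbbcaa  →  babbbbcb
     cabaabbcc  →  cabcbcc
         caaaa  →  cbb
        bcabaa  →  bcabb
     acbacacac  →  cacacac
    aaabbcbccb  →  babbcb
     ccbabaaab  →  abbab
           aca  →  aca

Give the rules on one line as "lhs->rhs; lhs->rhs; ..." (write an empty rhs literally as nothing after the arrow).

aa->b; aab->c; acb->c; ccb->

  | bbabcaabbb => bbabccbb => bbabb
  | acbbaaaa => cbaaaa => cbbaa => cbbb
  | babbbbcaa => babbbbcb
  | cabaabbcc => cabcbcc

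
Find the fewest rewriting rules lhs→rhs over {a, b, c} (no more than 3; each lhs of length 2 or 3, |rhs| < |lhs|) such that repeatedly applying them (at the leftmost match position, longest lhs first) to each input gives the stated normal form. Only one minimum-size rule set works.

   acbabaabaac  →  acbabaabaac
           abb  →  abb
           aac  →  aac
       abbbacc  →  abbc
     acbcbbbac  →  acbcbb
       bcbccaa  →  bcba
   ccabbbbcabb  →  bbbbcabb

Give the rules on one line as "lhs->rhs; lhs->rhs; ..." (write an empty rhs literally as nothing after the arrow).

  | acbabaabaac
  | abb
  | aac
  | abbbacc => abbc

bac->; cca->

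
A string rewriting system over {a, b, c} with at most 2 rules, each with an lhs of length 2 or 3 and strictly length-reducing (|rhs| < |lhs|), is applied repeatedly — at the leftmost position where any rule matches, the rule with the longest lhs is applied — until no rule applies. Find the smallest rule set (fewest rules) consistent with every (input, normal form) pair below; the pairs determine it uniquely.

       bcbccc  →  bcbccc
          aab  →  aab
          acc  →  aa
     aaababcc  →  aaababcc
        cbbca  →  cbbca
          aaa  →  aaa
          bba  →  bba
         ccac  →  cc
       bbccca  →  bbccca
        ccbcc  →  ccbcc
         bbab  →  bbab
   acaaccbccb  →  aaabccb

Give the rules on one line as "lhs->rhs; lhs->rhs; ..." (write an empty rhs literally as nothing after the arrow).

  | bcbccc
  | aab
  | acc => aa
  | aaababcc

ac->; acc->aa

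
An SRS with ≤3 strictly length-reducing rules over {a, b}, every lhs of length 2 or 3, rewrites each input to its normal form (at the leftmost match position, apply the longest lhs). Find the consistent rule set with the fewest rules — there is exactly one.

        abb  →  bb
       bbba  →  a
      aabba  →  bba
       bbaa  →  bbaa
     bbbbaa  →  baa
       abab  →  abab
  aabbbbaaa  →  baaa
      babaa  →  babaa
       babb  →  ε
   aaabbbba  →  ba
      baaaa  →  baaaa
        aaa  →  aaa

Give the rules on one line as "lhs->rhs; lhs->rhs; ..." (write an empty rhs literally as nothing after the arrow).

abb->bb; bbb->

  | abb => bb
  | bbba => a
  | aabba => abba => bba
  | bbaa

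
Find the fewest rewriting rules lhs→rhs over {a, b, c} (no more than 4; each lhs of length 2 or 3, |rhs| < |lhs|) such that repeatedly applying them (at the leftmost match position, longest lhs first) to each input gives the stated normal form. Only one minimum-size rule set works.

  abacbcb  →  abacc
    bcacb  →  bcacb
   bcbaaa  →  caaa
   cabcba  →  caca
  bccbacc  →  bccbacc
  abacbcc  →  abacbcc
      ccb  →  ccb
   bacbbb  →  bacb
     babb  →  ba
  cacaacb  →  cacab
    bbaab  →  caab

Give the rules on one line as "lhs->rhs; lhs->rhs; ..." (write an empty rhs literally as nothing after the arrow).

  | abacbcb => abacc
  | bcacb
  | bcbaaa => caaa
  | cabcba => caca

aac->a; bb->; bba->ca; bcb->c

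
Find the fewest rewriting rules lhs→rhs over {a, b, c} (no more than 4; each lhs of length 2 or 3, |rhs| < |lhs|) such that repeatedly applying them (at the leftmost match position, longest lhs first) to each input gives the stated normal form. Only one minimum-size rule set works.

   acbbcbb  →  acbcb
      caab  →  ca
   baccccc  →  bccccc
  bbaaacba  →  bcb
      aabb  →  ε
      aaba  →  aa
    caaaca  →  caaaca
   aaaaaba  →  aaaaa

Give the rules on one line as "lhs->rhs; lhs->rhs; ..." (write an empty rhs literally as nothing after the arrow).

ab->; ba->b; bb->b

  | acbbcbb => acbcbb => acbcb
  | caab => ca
  | baccccc => bccccc
  | bbaaacba => baaacba => baacba => bacba => bcba => bcb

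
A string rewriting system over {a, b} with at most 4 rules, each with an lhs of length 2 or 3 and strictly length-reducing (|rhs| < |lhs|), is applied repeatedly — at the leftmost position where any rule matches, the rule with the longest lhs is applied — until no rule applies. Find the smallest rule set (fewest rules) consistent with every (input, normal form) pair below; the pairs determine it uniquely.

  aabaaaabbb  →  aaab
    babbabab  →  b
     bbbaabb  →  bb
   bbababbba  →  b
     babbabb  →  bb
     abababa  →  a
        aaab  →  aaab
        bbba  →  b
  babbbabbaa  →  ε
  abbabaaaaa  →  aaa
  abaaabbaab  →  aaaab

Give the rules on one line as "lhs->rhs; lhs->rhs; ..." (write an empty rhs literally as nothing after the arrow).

abb->aa; ba->; baa->ba; bba->

  | aabaaaabbb => aabaaabbb => aabaabbb => aababbb => aabbb => aaab
  | babbabab => bbabab => bab => b
  | bbbaabb => babb => bb
  | bbababbba => babbba => bbba => b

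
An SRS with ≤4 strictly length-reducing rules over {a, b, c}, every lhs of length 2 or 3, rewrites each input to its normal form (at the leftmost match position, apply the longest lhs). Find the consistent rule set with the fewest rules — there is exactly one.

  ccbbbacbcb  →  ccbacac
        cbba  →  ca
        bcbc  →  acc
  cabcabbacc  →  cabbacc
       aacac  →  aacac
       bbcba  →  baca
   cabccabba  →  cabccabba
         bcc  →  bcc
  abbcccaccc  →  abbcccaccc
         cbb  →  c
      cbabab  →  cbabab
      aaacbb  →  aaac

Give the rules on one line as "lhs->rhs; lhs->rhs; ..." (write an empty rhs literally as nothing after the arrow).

bca->; bcb->ac; cbb->c

  | ccbbbacbcb => ccbacbcb => ccbacac
  | cbba => ca
  | bcbc => acc
  | cabcabbacc => cabbacc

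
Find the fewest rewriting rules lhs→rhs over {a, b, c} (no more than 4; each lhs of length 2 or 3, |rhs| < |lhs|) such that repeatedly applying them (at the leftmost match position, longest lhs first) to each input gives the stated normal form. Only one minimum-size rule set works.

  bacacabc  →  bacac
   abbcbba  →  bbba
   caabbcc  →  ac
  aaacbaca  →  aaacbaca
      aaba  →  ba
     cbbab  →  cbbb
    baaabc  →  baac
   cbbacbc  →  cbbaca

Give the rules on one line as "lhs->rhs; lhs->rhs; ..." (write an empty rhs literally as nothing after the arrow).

ab->b; abc->c; bc->a; cab->

  | bacacabc => bacac
  | abbcbba => bbcbba => babba => bbba
  | caabbcc => cabbcc => bcc => ac
  | aaacbaca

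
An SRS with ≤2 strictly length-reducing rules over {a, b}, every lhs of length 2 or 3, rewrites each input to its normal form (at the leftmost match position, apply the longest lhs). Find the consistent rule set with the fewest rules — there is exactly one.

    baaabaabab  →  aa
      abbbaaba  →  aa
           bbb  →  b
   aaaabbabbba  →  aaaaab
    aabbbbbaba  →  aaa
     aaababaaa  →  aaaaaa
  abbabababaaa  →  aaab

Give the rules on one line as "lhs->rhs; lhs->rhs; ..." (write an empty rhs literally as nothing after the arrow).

  | baaabaabab => baabaabab => babaabab => bbaabab => aabab => aabb => aa
  | abbbaaba => abaaba => ababa => abba => aa
  | bbb => b
  | aaaabbabbba => aaaaabbba => aaaaaba => aaaaab

ba->b; bb->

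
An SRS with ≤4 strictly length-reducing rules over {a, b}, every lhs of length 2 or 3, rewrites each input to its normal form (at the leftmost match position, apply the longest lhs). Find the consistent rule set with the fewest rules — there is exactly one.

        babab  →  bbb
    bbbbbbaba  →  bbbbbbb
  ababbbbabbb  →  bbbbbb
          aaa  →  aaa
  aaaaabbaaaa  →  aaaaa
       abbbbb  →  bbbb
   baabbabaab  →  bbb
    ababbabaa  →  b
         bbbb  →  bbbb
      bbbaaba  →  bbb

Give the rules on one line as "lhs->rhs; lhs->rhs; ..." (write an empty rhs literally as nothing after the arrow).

aab->; ab->; ba->b; baa->

  | babab => bbab => bbb
  | bbbbbbaba => bbbbbbba => bbbbbbb
  | ababbbbabbb => abbbbabbb => bbbabbb => bbbbbb
  | aaa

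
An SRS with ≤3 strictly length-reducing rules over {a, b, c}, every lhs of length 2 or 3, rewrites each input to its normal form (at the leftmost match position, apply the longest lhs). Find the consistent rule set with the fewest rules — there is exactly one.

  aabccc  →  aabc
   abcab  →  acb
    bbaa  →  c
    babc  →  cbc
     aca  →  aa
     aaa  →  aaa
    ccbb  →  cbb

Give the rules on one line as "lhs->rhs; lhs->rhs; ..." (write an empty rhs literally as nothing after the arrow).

  | aabccc => aabcc => aabc
  | abcab => abab => acb
  | bbaa => bca => ba => c
  | babc => cbc

ba->c; ca->a; cc->c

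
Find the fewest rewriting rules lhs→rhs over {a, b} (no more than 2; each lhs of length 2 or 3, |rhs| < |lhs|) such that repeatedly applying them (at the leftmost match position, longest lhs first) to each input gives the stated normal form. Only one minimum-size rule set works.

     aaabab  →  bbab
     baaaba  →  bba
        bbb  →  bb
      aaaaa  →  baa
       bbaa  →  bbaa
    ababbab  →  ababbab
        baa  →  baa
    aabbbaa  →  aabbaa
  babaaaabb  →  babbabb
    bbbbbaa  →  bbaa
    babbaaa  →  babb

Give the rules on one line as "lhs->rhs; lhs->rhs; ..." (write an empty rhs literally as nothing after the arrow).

  | aaabab => bbab
  | baaaba => bbba => bba
  | bbb => bb
  | aaaaa => baa

aaa->b; bbb->bb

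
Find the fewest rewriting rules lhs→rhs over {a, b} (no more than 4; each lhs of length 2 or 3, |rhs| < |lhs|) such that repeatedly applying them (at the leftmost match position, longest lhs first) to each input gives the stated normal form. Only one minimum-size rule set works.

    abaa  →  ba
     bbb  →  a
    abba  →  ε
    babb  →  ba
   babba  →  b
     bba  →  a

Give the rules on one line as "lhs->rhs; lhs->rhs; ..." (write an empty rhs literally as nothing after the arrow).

  | abaa => ba
  | bbb => a
  | abba => aa => ε
  | babb => ba

aa->; aba->b; bb->; bbb->a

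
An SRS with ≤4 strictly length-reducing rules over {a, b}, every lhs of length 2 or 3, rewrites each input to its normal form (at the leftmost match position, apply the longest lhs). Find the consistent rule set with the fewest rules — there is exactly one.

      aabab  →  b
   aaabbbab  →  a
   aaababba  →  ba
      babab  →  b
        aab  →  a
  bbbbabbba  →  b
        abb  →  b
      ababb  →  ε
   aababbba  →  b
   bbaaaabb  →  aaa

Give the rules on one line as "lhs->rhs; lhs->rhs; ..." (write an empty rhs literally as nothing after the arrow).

ab->; aba->b; bab->b; bb->a

  | aabab => abb => b
  | aaabbbab => aabbab => abab => bb => a
  | aaababba => aabbba => abba => ba
  | babab => bab => b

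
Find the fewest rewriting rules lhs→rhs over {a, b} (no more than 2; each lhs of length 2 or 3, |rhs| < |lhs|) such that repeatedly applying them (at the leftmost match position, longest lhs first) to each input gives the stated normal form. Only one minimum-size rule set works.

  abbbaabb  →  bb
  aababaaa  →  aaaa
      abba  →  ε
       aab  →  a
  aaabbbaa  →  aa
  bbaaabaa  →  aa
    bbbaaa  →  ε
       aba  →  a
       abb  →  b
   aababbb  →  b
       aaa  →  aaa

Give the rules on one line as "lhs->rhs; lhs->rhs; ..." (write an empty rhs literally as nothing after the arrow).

ab->; ba->

  | abbbaabb => bbaabb => babb => bb
  | aababaaa => aabaaa => aaaa
  | abba => ba => ε
  | aab => a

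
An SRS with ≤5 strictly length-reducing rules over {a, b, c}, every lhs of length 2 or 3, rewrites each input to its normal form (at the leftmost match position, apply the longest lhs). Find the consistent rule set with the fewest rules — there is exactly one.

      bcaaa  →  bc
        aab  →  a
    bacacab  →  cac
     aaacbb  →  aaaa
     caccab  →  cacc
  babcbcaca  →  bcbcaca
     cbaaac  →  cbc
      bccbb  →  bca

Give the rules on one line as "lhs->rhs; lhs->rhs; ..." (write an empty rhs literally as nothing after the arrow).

  | bcaaa => bcba => bc
  | aab => a
  | bacacab => cacab => cac
  | aaacbb => aaaa

ab->; ba->; caa->cb; cbb->a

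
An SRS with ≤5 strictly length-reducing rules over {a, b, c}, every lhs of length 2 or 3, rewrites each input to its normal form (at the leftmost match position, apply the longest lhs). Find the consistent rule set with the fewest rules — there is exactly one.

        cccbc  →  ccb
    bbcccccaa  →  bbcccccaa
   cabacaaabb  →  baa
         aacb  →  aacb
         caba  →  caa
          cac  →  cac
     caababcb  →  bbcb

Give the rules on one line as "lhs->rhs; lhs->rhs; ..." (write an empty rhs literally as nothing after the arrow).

  | cccbc => ccb
  | bbcccccaa
  | cabacaaabb => caacaaabb => caaaaabb => cbcaabb => baabb => baab => baa
  | aacb

aaa->bc; ab->a; aca->aa; cbc->b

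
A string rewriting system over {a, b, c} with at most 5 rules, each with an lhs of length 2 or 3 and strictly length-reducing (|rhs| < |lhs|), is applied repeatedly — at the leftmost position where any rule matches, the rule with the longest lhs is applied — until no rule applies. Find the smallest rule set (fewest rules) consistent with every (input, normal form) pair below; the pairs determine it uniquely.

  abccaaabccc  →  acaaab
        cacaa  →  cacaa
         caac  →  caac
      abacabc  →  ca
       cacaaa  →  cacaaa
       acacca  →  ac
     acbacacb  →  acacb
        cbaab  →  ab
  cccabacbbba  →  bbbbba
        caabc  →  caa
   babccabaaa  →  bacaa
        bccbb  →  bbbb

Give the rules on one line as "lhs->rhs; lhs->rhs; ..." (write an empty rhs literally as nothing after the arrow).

aba->; abc->a; cba->; cc->b

  | abccaaabccc => acaaabccc => acaaacc => acaaab
  | cacaa
  | caac
  | abacabc => cabc => ca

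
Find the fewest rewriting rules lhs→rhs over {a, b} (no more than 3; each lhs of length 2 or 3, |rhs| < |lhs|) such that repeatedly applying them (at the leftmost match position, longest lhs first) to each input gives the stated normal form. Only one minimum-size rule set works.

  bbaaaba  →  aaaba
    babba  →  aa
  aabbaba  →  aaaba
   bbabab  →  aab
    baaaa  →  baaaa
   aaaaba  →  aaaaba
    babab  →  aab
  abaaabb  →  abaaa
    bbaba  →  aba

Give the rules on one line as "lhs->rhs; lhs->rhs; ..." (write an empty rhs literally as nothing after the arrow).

  | bbaaaba => aaaba
  | babba => abba => aa
  | aabbaba => aaaba
  | bbabab => abab => aab

bab->ab; bb->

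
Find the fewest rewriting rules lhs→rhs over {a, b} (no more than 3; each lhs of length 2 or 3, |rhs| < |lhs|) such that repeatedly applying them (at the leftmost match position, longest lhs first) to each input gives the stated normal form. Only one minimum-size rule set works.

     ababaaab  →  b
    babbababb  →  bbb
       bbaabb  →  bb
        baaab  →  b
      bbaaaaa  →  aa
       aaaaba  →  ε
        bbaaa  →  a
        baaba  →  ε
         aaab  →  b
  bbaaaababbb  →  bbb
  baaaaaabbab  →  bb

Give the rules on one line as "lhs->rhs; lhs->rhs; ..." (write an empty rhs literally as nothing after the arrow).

  | ababaaab => babaaab => baaab => aab => ab => b
  | babbababb => bbababb => bbabb => bbb
  | bbaabb => babb => bb
  | baaab => aab => ab => b

aaa->aa; ab->b; ba->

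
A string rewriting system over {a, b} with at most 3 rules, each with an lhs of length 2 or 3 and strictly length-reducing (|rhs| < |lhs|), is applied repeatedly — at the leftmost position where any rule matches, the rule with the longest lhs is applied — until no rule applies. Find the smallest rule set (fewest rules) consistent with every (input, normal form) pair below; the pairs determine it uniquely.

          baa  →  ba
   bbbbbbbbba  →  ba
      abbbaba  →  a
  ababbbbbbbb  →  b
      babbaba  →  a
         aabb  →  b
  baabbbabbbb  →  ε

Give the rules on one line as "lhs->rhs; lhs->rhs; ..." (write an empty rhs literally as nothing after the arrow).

  | baa => ba
  | bbbbbbbbba => bbbbbbba => bbbbba => bbba => ba
  | abbbaba => bbaba => aba => a
  | ababbbbbbbb => abbbbbbbb => bbbbbbb => bbbbb => bbb => b

aa->a; ab->; bb->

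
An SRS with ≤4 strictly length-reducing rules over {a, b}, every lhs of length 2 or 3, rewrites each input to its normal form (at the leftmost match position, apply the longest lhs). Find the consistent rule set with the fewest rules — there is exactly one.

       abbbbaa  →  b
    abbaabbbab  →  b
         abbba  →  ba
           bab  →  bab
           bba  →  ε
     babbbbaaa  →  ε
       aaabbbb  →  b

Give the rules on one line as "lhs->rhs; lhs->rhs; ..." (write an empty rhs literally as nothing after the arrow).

  | abbbbaa => aabbaa => bbaa => aaa => b
  | abbaabbbab => aaaabbbab => babbbab => baabab => bbab => aab => b
  | abbba => aaba => ba
  | bab

aa->; aaa->b; bb->a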